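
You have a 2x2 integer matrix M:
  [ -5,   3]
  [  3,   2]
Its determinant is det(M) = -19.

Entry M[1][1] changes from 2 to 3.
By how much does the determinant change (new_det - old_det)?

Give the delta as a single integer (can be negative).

Cofactor C_11 = -5
Entry delta = 3 - 2 = 1
Det delta = entry_delta * cofactor = 1 * -5 = -5

Answer: -5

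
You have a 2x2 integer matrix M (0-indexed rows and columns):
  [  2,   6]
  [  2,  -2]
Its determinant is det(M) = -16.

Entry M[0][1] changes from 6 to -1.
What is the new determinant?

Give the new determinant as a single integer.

det is linear in row 0: changing M[0][1] by delta changes det by delta * cofactor(0,1).
Cofactor C_01 = (-1)^(0+1) * minor(0,1) = -2
Entry delta = -1 - 6 = -7
Det delta = -7 * -2 = 14
New det = -16 + 14 = -2

Answer: -2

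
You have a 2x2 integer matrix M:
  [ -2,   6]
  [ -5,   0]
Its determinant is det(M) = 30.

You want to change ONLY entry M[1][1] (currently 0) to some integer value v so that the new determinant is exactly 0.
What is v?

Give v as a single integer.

det is linear in entry M[1][1]: det = old_det + (v - 0) * C_11
Cofactor C_11 = -2
Want det = 0: 30 + (v - 0) * -2 = 0
  (v - 0) = -30 / -2 = 15
  v = 0 + (15) = 15

Answer: 15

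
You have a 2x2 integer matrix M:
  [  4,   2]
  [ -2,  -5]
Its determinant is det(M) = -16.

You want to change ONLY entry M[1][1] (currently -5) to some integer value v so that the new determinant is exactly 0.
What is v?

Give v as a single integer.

Answer: -1

Derivation:
det is linear in entry M[1][1]: det = old_det + (v - -5) * C_11
Cofactor C_11 = 4
Want det = 0: -16 + (v - -5) * 4 = 0
  (v - -5) = 16 / 4 = 4
  v = -5 + (4) = -1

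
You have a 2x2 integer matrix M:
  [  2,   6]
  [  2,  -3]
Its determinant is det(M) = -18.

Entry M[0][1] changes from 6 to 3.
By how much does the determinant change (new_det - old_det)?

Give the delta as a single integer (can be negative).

Answer: 6

Derivation:
Cofactor C_01 = -2
Entry delta = 3 - 6 = -3
Det delta = entry_delta * cofactor = -3 * -2 = 6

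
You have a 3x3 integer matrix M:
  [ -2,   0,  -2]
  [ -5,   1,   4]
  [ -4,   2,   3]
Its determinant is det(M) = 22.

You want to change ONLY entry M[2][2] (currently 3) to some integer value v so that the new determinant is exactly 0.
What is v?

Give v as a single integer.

det is linear in entry M[2][2]: det = old_det + (v - 3) * C_22
Cofactor C_22 = -2
Want det = 0: 22 + (v - 3) * -2 = 0
  (v - 3) = -22 / -2 = 11
  v = 3 + (11) = 14

Answer: 14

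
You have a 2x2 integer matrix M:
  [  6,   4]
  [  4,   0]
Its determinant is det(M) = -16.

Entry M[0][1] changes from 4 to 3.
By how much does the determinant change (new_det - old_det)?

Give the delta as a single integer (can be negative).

Cofactor C_01 = -4
Entry delta = 3 - 4 = -1
Det delta = entry_delta * cofactor = -1 * -4 = 4

Answer: 4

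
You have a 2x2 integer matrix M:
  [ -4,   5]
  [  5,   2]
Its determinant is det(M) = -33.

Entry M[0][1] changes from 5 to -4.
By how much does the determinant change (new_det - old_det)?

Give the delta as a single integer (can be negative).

Answer: 45

Derivation:
Cofactor C_01 = -5
Entry delta = -4 - 5 = -9
Det delta = entry_delta * cofactor = -9 * -5 = 45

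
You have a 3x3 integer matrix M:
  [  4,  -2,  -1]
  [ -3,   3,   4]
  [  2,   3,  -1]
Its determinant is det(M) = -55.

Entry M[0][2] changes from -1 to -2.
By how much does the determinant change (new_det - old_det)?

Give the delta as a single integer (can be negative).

Cofactor C_02 = -15
Entry delta = -2 - -1 = -1
Det delta = entry_delta * cofactor = -1 * -15 = 15

Answer: 15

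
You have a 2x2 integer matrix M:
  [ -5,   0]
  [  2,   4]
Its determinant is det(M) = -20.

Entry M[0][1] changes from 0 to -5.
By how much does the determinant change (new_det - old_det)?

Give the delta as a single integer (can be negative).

Answer: 10

Derivation:
Cofactor C_01 = -2
Entry delta = -5 - 0 = -5
Det delta = entry_delta * cofactor = -5 * -2 = 10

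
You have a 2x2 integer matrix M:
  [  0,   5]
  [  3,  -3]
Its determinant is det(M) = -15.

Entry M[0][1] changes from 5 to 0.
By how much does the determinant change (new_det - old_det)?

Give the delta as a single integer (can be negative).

Cofactor C_01 = -3
Entry delta = 0 - 5 = -5
Det delta = entry_delta * cofactor = -5 * -3 = 15

Answer: 15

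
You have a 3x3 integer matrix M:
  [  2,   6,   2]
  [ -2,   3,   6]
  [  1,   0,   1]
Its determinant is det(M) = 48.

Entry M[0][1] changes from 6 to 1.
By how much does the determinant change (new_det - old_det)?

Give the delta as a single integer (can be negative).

Cofactor C_01 = 8
Entry delta = 1 - 6 = -5
Det delta = entry_delta * cofactor = -5 * 8 = -40

Answer: -40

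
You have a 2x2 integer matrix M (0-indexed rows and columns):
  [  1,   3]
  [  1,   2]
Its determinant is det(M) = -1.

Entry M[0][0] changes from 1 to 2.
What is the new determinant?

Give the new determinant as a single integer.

Answer: 1

Derivation:
det is linear in row 0: changing M[0][0] by delta changes det by delta * cofactor(0,0).
Cofactor C_00 = (-1)^(0+0) * minor(0,0) = 2
Entry delta = 2 - 1 = 1
Det delta = 1 * 2 = 2
New det = -1 + 2 = 1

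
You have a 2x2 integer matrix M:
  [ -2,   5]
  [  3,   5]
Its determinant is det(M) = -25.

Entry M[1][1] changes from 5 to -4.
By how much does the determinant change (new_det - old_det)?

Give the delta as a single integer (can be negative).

Cofactor C_11 = -2
Entry delta = -4 - 5 = -9
Det delta = entry_delta * cofactor = -9 * -2 = 18

Answer: 18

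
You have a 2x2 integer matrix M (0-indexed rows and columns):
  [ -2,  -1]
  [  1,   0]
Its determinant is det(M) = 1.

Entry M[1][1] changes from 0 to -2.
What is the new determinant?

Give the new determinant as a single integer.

det is linear in row 1: changing M[1][1] by delta changes det by delta * cofactor(1,1).
Cofactor C_11 = (-1)^(1+1) * minor(1,1) = -2
Entry delta = -2 - 0 = -2
Det delta = -2 * -2 = 4
New det = 1 + 4 = 5

Answer: 5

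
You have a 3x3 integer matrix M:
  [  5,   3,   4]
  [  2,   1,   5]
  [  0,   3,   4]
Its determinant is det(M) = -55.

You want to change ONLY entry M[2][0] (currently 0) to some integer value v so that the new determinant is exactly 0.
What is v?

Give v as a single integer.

Answer: 5

Derivation:
det is linear in entry M[2][0]: det = old_det + (v - 0) * C_20
Cofactor C_20 = 11
Want det = 0: -55 + (v - 0) * 11 = 0
  (v - 0) = 55 / 11 = 5
  v = 0 + (5) = 5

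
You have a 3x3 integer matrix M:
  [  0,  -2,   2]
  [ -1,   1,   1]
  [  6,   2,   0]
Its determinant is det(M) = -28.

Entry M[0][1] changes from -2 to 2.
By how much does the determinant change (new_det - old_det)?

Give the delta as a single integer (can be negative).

Cofactor C_01 = 6
Entry delta = 2 - -2 = 4
Det delta = entry_delta * cofactor = 4 * 6 = 24

Answer: 24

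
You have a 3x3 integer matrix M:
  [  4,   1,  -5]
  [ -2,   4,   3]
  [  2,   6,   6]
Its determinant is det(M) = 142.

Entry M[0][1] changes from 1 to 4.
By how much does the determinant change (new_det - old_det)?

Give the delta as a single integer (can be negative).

Cofactor C_01 = 18
Entry delta = 4 - 1 = 3
Det delta = entry_delta * cofactor = 3 * 18 = 54

Answer: 54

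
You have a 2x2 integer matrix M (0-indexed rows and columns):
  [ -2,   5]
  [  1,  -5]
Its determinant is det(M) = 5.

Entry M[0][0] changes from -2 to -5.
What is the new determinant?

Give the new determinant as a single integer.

Answer: 20

Derivation:
det is linear in row 0: changing M[0][0] by delta changes det by delta * cofactor(0,0).
Cofactor C_00 = (-1)^(0+0) * minor(0,0) = -5
Entry delta = -5 - -2 = -3
Det delta = -3 * -5 = 15
New det = 5 + 15 = 20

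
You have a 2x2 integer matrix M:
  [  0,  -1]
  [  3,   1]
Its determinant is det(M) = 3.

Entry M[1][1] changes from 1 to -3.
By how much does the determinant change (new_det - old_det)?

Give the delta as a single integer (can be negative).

Cofactor C_11 = 0
Entry delta = -3 - 1 = -4
Det delta = entry_delta * cofactor = -4 * 0 = 0

Answer: 0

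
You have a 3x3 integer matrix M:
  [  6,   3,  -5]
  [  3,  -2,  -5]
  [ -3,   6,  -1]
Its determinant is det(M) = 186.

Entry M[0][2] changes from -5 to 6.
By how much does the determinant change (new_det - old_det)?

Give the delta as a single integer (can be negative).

Answer: 132

Derivation:
Cofactor C_02 = 12
Entry delta = 6 - -5 = 11
Det delta = entry_delta * cofactor = 11 * 12 = 132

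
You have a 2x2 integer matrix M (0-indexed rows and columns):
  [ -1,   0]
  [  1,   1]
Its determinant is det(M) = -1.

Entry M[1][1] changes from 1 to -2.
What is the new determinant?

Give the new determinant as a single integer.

det is linear in row 1: changing M[1][1] by delta changes det by delta * cofactor(1,1).
Cofactor C_11 = (-1)^(1+1) * minor(1,1) = -1
Entry delta = -2 - 1 = -3
Det delta = -3 * -1 = 3
New det = -1 + 3 = 2

Answer: 2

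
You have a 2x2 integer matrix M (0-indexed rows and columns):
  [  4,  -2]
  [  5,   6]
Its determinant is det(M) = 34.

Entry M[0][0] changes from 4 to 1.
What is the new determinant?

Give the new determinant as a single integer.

Answer: 16

Derivation:
det is linear in row 0: changing M[0][0] by delta changes det by delta * cofactor(0,0).
Cofactor C_00 = (-1)^(0+0) * minor(0,0) = 6
Entry delta = 1 - 4 = -3
Det delta = -3 * 6 = -18
New det = 34 + -18 = 16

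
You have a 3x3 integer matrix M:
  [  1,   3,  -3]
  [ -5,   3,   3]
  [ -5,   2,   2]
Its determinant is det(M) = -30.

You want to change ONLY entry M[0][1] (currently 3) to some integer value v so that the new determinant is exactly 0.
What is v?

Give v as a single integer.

Answer: -3

Derivation:
det is linear in entry M[0][1]: det = old_det + (v - 3) * C_01
Cofactor C_01 = -5
Want det = 0: -30 + (v - 3) * -5 = 0
  (v - 3) = 30 / -5 = -6
  v = 3 + (-6) = -3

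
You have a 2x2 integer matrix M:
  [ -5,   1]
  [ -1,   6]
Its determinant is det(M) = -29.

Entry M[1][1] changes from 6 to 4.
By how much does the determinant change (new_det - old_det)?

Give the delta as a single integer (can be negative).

Answer: 10

Derivation:
Cofactor C_11 = -5
Entry delta = 4 - 6 = -2
Det delta = entry_delta * cofactor = -2 * -5 = 10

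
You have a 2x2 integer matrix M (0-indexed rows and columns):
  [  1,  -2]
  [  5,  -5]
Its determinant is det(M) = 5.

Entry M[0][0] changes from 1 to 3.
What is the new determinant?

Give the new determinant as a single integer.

det is linear in row 0: changing M[0][0] by delta changes det by delta * cofactor(0,0).
Cofactor C_00 = (-1)^(0+0) * minor(0,0) = -5
Entry delta = 3 - 1 = 2
Det delta = 2 * -5 = -10
New det = 5 + -10 = -5

Answer: -5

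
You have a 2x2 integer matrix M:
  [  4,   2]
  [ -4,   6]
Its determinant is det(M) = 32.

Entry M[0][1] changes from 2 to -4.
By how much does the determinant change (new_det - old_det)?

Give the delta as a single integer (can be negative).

Answer: -24

Derivation:
Cofactor C_01 = 4
Entry delta = -4 - 2 = -6
Det delta = entry_delta * cofactor = -6 * 4 = -24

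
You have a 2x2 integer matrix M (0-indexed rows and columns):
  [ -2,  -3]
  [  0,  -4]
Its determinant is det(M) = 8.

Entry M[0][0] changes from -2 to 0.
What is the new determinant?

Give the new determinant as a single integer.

det is linear in row 0: changing M[0][0] by delta changes det by delta * cofactor(0,0).
Cofactor C_00 = (-1)^(0+0) * minor(0,0) = -4
Entry delta = 0 - -2 = 2
Det delta = 2 * -4 = -8
New det = 8 + -8 = 0

Answer: 0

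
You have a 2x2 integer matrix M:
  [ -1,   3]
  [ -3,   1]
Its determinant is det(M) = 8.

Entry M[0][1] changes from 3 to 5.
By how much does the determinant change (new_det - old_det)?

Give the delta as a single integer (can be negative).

Cofactor C_01 = 3
Entry delta = 5 - 3 = 2
Det delta = entry_delta * cofactor = 2 * 3 = 6

Answer: 6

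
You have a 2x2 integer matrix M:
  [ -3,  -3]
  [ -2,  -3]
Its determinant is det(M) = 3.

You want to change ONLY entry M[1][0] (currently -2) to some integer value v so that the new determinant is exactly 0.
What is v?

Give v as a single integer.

Answer: -3

Derivation:
det is linear in entry M[1][0]: det = old_det + (v - -2) * C_10
Cofactor C_10 = 3
Want det = 0: 3 + (v - -2) * 3 = 0
  (v - -2) = -3 / 3 = -1
  v = -2 + (-1) = -3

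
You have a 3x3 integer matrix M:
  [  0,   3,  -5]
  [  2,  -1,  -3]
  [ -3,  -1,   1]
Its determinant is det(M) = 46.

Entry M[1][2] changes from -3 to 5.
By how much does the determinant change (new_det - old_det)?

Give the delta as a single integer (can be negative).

Cofactor C_12 = -9
Entry delta = 5 - -3 = 8
Det delta = entry_delta * cofactor = 8 * -9 = -72

Answer: -72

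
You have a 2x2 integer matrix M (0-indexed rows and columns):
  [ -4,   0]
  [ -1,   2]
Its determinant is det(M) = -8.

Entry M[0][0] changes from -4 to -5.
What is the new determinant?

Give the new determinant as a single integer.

Answer: -10

Derivation:
det is linear in row 0: changing M[0][0] by delta changes det by delta * cofactor(0,0).
Cofactor C_00 = (-1)^(0+0) * minor(0,0) = 2
Entry delta = -5 - -4 = -1
Det delta = -1 * 2 = -2
New det = -8 + -2 = -10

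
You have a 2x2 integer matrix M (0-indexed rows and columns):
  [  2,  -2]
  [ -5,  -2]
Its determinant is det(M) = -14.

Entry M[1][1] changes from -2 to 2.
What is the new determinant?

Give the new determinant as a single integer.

Answer: -6

Derivation:
det is linear in row 1: changing M[1][1] by delta changes det by delta * cofactor(1,1).
Cofactor C_11 = (-1)^(1+1) * minor(1,1) = 2
Entry delta = 2 - -2 = 4
Det delta = 4 * 2 = 8
New det = -14 + 8 = -6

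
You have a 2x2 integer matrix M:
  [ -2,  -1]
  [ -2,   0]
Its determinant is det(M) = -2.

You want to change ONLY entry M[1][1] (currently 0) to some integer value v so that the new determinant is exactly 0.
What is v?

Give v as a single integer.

Answer: -1

Derivation:
det is linear in entry M[1][1]: det = old_det + (v - 0) * C_11
Cofactor C_11 = -2
Want det = 0: -2 + (v - 0) * -2 = 0
  (v - 0) = 2 / -2 = -1
  v = 0 + (-1) = -1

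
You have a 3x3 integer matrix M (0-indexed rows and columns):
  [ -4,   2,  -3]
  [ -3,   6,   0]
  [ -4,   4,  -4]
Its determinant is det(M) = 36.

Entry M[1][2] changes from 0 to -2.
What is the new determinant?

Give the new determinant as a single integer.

det is linear in row 1: changing M[1][2] by delta changes det by delta * cofactor(1,2).
Cofactor C_12 = (-1)^(1+2) * minor(1,2) = 8
Entry delta = -2 - 0 = -2
Det delta = -2 * 8 = -16
New det = 36 + -16 = 20

Answer: 20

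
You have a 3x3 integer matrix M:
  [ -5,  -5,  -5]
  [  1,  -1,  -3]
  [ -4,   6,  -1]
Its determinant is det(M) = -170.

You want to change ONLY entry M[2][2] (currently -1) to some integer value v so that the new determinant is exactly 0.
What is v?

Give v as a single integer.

Answer: 16

Derivation:
det is linear in entry M[2][2]: det = old_det + (v - -1) * C_22
Cofactor C_22 = 10
Want det = 0: -170 + (v - -1) * 10 = 0
  (v - -1) = 170 / 10 = 17
  v = -1 + (17) = 16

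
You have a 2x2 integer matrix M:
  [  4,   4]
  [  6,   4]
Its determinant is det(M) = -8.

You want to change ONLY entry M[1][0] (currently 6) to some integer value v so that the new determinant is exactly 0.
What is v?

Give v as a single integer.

det is linear in entry M[1][0]: det = old_det + (v - 6) * C_10
Cofactor C_10 = -4
Want det = 0: -8 + (v - 6) * -4 = 0
  (v - 6) = 8 / -4 = -2
  v = 6 + (-2) = 4

Answer: 4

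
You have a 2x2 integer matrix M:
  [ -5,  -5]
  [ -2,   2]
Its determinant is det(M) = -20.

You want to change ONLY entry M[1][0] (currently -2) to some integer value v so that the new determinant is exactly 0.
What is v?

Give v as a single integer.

det is linear in entry M[1][0]: det = old_det + (v - -2) * C_10
Cofactor C_10 = 5
Want det = 0: -20 + (v - -2) * 5 = 0
  (v - -2) = 20 / 5 = 4
  v = -2 + (4) = 2

Answer: 2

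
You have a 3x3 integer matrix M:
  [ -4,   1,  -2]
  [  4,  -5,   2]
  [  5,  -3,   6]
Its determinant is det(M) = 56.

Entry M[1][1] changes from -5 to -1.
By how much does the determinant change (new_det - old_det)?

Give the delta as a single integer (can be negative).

Answer: -56

Derivation:
Cofactor C_11 = -14
Entry delta = -1 - -5 = 4
Det delta = entry_delta * cofactor = 4 * -14 = -56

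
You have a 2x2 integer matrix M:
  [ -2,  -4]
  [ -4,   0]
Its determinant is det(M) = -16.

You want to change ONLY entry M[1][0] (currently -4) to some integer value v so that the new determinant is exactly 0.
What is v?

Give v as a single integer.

Answer: 0

Derivation:
det is linear in entry M[1][0]: det = old_det + (v - -4) * C_10
Cofactor C_10 = 4
Want det = 0: -16 + (v - -4) * 4 = 0
  (v - -4) = 16 / 4 = 4
  v = -4 + (4) = 0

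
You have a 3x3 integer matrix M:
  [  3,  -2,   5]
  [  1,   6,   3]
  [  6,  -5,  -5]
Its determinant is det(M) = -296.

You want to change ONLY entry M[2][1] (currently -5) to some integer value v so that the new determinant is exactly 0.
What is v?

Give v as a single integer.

Answer: -79

Derivation:
det is linear in entry M[2][1]: det = old_det + (v - -5) * C_21
Cofactor C_21 = -4
Want det = 0: -296 + (v - -5) * -4 = 0
  (v - -5) = 296 / -4 = -74
  v = -5 + (-74) = -79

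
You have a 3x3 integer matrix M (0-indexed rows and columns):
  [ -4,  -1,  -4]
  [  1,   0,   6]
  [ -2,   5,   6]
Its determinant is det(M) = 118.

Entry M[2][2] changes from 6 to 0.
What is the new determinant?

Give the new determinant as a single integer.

Answer: 112

Derivation:
det is linear in row 2: changing M[2][2] by delta changes det by delta * cofactor(2,2).
Cofactor C_22 = (-1)^(2+2) * minor(2,2) = 1
Entry delta = 0 - 6 = -6
Det delta = -6 * 1 = -6
New det = 118 + -6 = 112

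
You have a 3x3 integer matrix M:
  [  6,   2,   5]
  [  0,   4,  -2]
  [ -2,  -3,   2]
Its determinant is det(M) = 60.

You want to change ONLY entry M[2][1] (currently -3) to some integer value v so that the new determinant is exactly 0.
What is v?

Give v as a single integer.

det is linear in entry M[2][1]: det = old_det + (v - -3) * C_21
Cofactor C_21 = 12
Want det = 0: 60 + (v - -3) * 12 = 0
  (v - -3) = -60 / 12 = -5
  v = -3 + (-5) = -8

Answer: -8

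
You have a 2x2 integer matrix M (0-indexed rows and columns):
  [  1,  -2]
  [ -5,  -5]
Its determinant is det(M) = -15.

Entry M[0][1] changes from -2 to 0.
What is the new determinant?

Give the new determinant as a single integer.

Answer: -5

Derivation:
det is linear in row 0: changing M[0][1] by delta changes det by delta * cofactor(0,1).
Cofactor C_01 = (-1)^(0+1) * minor(0,1) = 5
Entry delta = 0 - -2 = 2
Det delta = 2 * 5 = 10
New det = -15 + 10 = -5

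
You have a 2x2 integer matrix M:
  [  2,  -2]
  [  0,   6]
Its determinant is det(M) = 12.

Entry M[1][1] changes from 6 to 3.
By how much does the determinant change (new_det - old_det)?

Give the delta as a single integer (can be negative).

Cofactor C_11 = 2
Entry delta = 3 - 6 = -3
Det delta = entry_delta * cofactor = -3 * 2 = -6

Answer: -6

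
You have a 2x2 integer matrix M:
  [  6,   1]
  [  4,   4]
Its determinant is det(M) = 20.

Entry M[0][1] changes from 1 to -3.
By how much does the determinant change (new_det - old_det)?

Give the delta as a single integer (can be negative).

Answer: 16

Derivation:
Cofactor C_01 = -4
Entry delta = -3 - 1 = -4
Det delta = entry_delta * cofactor = -4 * -4 = 16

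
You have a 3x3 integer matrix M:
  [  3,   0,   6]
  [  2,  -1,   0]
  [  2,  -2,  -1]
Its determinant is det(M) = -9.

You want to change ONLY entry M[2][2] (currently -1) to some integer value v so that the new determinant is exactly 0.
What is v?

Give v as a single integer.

Answer: -4

Derivation:
det is linear in entry M[2][2]: det = old_det + (v - -1) * C_22
Cofactor C_22 = -3
Want det = 0: -9 + (v - -1) * -3 = 0
  (v - -1) = 9 / -3 = -3
  v = -1 + (-3) = -4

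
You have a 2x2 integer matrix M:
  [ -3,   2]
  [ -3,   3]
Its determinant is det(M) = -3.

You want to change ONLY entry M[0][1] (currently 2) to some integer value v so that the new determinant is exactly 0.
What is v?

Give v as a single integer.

Answer: 3

Derivation:
det is linear in entry M[0][1]: det = old_det + (v - 2) * C_01
Cofactor C_01 = 3
Want det = 0: -3 + (v - 2) * 3 = 0
  (v - 2) = 3 / 3 = 1
  v = 2 + (1) = 3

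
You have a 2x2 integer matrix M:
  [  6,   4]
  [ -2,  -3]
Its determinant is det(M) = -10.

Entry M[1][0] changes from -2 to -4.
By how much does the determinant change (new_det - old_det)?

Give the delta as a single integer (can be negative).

Cofactor C_10 = -4
Entry delta = -4 - -2 = -2
Det delta = entry_delta * cofactor = -2 * -4 = 8

Answer: 8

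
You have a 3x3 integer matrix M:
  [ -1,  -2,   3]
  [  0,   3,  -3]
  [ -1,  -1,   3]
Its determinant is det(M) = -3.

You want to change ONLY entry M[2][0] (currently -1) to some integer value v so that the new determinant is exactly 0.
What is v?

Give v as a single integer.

Answer: -2

Derivation:
det is linear in entry M[2][0]: det = old_det + (v - -1) * C_20
Cofactor C_20 = -3
Want det = 0: -3 + (v - -1) * -3 = 0
  (v - -1) = 3 / -3 = -1
  v = -1 + (-1) = -2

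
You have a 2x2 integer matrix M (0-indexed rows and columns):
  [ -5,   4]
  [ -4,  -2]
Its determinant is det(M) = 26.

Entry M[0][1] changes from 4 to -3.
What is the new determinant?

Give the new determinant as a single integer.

Answer: -2

Derivation:
det is linear in row 0: changing M[0][1] by delta changes det by delta * cofactor(0,1).
Cofactor C_01 = (-1)^(0+1) * minor(0,1) = 4
Entry delta = -3 - 4 = -7
Det delta = -7 * 4 = -28
New det = 26 + -28 = -2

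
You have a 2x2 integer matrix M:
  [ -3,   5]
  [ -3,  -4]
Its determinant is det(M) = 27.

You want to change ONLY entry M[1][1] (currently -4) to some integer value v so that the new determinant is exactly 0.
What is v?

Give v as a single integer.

Answer: 5

Derivation:
det is linear in entry M[1][1]: det = old_det + (v - -4) * C_11
Cofactor C_11 = -3
Want det = 0: 27 + (v - -4) * -3 = 0
  (v - -4) = -27 / -3 = 9
  v = -4 + (9) = 5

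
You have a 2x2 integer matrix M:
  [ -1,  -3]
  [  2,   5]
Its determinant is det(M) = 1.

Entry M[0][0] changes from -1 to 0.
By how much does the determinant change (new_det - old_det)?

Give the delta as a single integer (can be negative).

Cofactor C_00 = 5
Entry delta = 0 - -1 = 1
Det delta = entry_delta * cofactor = 1 * 5 = 5

Answer: 5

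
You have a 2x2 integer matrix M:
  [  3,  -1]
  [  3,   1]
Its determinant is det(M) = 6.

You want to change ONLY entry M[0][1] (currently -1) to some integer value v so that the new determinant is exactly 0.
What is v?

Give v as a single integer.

det is linear in entry M[0][1]: det = old_det + (v - -1) * C_01
Cofactor C_01 = -3
Want det = 0: 6 + (v - -1) * -3 = 0
  (v - -1) = -6 / -3 = 2
  v = -1 + (2) = 1

Answer: 1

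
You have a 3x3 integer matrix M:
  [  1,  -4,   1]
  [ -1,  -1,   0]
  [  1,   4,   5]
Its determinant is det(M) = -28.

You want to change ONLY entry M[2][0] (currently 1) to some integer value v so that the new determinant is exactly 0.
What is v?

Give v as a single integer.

det is linear in entry M[2][0]: det = old_det + (v - 1) * C_20
Cofactor C_20 = 1
Want det = 0: -28 + (v - 1) * 1 = 0
  (v - 1) = 28 / 1 = 28
  v = 1 + (28) = 29

Answer: 29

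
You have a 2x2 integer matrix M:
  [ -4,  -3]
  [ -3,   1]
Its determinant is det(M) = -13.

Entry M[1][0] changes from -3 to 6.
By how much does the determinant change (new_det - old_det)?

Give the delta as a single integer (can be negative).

Answer: 27

Derivation:
Cofactor C_10 = 3
Entry delta = 6 - -3 = 9
Det delta = entry_delta * cofactor = 9 * 3 = 27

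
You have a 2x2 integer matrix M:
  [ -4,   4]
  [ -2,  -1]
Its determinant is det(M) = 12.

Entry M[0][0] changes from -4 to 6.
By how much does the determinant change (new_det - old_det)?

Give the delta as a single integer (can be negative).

Cofactor C_00 = -1
Entry delta = 6 - -4 = 10
Det delta = entry_delta * cofactor = 10 * -1 = -10

Answer: -10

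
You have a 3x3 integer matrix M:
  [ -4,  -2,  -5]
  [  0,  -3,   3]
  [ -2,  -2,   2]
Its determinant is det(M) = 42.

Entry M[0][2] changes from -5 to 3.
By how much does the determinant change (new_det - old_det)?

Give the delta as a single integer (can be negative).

Cofactor C_02 = -6
Entry delta = 3 - -5 = 8
Det delta = entry_delta * cofactor = 8 * -6 = -48

Answer: -48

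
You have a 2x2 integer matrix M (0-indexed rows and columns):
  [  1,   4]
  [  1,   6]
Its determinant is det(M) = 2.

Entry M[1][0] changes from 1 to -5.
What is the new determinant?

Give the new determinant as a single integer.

Answer: 26

Derivation:
det is linear in row 1: changing M[1][0] by delta changes det by delta * cofactor(1,0).
Cofactor C_10 = (-1)^(1+0) * minor(1,0) = -4
Entry delta = -5 - 1 = -6
Det delta = -6 * -4 = 24
New det = 2 + 24 = 26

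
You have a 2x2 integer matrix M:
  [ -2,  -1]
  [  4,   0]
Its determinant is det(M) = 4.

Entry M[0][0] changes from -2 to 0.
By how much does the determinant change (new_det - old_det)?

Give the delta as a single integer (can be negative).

Answer: 0

Derivation:
Cofactor C_00 = 0
Entry delta = 0 - -2 = 2
Det delta = entry_delta * cofactor = 2 * 0 = 0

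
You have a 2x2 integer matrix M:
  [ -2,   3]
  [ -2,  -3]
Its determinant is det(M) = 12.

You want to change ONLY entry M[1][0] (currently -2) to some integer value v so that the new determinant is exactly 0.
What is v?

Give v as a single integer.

det is linear in entry M[1][0]: det = old_det + (v - -2) * C_10
Cofactor C_10 = -3
Want det = 0: 12 + (v - -2) * -3 = 0
  (v - -2) = -12 / -3 = 4
  v = -2 + (4) = 2

Answer: 2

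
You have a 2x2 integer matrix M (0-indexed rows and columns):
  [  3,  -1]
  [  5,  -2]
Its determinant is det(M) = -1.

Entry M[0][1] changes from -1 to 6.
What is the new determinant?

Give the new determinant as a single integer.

det is linear in row 0: changing M[0][1] by delta changes det by delta * cofactor(0,1).
Cofactor C_01 = (-1)^(0+1) * minor(0,1) = -5
Entry delta = 6 - -1 = 7
Det delta = 7 * -5 = -35
New det = -1 + -35 = -36

Answer: -36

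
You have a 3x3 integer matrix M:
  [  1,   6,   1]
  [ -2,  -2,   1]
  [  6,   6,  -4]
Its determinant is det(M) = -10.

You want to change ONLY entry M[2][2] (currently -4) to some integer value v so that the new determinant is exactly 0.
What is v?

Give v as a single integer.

Answer: -3

Derivation:
det is linear in entry M[2][2]: det = old_det + (v - -4) * C_22
Cofactor C_22 = 10
Want det = 0: -10 + (v - -4) * 10 = 0
  (v - -4) = 10 / 10 = 1
  v = -4 + (1) = -3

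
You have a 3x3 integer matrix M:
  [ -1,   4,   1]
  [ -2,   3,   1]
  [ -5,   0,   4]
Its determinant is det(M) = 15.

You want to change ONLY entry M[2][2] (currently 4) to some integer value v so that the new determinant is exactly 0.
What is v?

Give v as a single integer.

Answer: 1

Derivation:
det is linear in entry M[2][2]: det = old_det + (v - 4) * C_22
Cofactor C_22 = 5
Want det = 0: 15 + (v - 4) * 5 = 0
  (v - 4) = -15 / 5 = -3
  v = 4 + (-3) = 1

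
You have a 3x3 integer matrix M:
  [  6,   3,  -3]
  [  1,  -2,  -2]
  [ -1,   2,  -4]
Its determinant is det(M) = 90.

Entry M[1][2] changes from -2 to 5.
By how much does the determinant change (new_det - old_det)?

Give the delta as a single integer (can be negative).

Cofactor C_12 = -15
Entry delta = 5 - -2 = 7
Det delta = entry_delta * cofactor = 7 * -15 = -105

Answer: -105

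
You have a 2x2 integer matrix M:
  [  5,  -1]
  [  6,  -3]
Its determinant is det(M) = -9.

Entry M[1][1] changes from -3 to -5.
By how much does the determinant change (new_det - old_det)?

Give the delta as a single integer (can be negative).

Answer: -10

Derivation:
Cofactor C_11 = 5
Entry delta = -5 - -3 = -2
Det delta = entry_delta * cofactor = -2 * 5 = -10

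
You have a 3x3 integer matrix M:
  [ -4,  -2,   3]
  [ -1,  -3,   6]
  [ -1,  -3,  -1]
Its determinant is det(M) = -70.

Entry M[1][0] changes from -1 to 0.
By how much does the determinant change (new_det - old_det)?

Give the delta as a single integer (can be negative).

Cofactor C_10 = -11
Entry delta = 0 - -1 = 1
Det delta = entry_delta * cofactor = 1 * -11 = -11

Answer: -11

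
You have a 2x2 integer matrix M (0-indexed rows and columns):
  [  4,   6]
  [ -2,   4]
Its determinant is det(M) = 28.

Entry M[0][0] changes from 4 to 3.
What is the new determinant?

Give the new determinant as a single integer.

Answer: 24

Derivation:
det is linear in row 0: changing M[0][0] by delta changes det by delta * cofactor(0,0).
Cofactor C_00 = (-1)^(0+0) * minor(0,0) = 4
Entry delta = 3 - 4 = -1
Det delta = -1 * 4 = -4
New det = 28 + -4 = 24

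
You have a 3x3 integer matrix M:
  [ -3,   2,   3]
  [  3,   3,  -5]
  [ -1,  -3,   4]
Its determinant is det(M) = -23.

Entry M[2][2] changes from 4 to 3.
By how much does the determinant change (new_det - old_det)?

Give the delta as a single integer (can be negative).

Cofactor C_22 = -15
Entry delta = 3 - 4 = -1
Det delta = entry_delta * cofactor = -1 * -15 = 15

Answer: 15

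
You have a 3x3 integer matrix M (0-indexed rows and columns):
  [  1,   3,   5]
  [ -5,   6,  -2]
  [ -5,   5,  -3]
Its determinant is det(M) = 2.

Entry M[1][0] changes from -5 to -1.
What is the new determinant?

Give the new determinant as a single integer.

Answer: 138

Derivation:
det is linear in row 1: changing M[1][0] by delta changes det by delta * cofactor(1,0).
Cofactor C_10 = (-1)^(1+0) * minor(1,0) = 34
Entry delta = -1 - -5 = 4
Det delta = 4 * 34 = 136
New det = 2 + 136 = 138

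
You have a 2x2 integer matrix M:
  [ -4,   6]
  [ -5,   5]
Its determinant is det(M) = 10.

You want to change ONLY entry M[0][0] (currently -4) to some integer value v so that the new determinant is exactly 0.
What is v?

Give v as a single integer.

det is linear in entry M[0][0]: det = old_det + (v - -4) * C_00
Cofactor C_00 = 5
Want det = 0: 10 + (v - -4) * 5 = 0
  (v - -4) = -10 / 5 = -2
  v = -4 + (-2) = -6

Answer: -6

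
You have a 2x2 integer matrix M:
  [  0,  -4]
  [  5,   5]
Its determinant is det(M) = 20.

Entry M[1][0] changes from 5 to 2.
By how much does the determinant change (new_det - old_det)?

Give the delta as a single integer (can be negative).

Cofactor C_10 = 4
Entry delta = 2 - 5 = -3
Det delta = entry_delta * cofactor = -3 * 4 = -12

Answer: -12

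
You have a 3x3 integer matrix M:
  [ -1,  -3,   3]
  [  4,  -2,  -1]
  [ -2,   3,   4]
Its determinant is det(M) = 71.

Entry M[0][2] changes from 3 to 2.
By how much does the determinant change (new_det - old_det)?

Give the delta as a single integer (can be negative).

Cofactor C_02 = 8
Entry delta = 2 - 3 = -1
Det delta = entry_delta * cofactor = -1 * 8 = -8

Answer: -8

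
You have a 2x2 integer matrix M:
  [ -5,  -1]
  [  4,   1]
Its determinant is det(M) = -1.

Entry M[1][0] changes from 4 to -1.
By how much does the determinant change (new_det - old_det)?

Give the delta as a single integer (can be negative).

Cofactor C_10 = 1
Entry delta = -1 - 4 = -5
Det delta = entry_delta * cofactor = -5 * 1 = -5

Answer: -5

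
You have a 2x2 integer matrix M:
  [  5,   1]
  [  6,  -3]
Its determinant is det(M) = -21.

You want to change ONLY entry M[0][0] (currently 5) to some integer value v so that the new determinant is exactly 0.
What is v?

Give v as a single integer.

det is linear in entry M[0][0]: det = old_det + (v - 5) * C_00
Cofactor C_00 = -3
Want det = 0: -21 + (v - 5) * -3 = 0
  (v - 5) = 21 / -3 = -7
  v = 5 + (-7) = -2

Answer: -2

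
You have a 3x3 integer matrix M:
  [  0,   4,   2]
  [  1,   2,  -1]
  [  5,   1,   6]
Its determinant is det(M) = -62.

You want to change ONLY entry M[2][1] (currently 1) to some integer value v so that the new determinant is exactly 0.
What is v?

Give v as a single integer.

det is linear in entry M[2][1]: det = old_det + (v - 1) * C_21
Cofactor C_21 = 2
Want det = 0: -62 + (v - 1) * 2 = 0
  (v - 1) = 62 / 2 = 31
  v = 1 + (31) = 32

Answer: 32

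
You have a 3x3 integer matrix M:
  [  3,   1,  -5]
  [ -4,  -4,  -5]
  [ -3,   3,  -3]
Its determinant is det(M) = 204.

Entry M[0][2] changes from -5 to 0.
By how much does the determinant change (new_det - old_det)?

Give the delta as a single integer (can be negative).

Cofactor C_02 = -24
Entry delta = 0 - -5 = 5
Det delta = entry_delta * cofactor = 5 * -24 = -120

Answer: -120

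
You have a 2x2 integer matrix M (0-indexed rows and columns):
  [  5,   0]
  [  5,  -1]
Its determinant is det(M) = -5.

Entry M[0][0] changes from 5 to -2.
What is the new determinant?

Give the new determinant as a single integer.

det is linear in row 0: changing M[0][0] by delta changes det by delta * cofactor(0,0).
Cofactor C_00 = (-1)^(0+0) * minor(0,0) = -1
Entry delta = -2 - 5 = -7
Det delta = -7 * -1 = 7
New det = -5 + 7 = 2

Answer: 2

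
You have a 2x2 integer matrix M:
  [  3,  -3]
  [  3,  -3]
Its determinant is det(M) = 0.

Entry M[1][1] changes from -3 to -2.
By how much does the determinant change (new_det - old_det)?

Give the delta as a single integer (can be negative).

Cofactor C_11 = 3
Entry delta = -2 - -3 = 1
Det delta = entry_delta * cofactor = 1 * 3 = 3

Answer: 3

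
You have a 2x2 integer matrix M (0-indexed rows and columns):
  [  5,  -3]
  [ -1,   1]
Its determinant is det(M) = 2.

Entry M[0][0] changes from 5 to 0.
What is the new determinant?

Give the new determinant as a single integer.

Answer: -3

Derivation:
det is linear in row 0: changing M[0][0] by delta changes det by delta * cofactor(0,0).
Cofactor C_00 = (-1)^(0+0) * minor(0,0) = 1
Entry delta = 0 - 5 = -5
Det delta = -5 * 1 = -5
New det = 2 + -5 = -3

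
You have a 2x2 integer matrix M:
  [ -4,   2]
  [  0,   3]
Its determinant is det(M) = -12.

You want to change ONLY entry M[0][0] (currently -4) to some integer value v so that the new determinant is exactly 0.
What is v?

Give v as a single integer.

det is linear in entry M[0][0]: det = old_det + (v - -4) * C_00
Cofactor C_00 = 3
Want det = 0: -12 + (v - -4) * 3 = 0
  (v - -4) = 12 / 3 = 4
  v = -4 + (4) = 0

Answer: 0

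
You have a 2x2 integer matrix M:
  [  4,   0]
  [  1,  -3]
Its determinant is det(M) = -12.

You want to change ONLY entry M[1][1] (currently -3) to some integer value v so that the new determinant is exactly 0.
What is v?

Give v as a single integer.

Answer: 0

Derivation:
det is linear in entry M[1][1]: det = old_det + (v - -3) * C_11
Cofactor C_11 = 4
Want det = 0: -12 + (v - -3) * 4 = 0
  (v - -3) = 12 / 4 = 3
  v = -3 + (3) = 0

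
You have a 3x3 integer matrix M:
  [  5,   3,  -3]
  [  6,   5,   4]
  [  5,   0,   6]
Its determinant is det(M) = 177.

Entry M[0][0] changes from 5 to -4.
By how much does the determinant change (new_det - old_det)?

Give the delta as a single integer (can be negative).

Answer: -270

Derivation:
Cofactor C_00 = 30
Entry delta = -4 - 5 = -9
Det delta = entry_delta * cofactor = -9 * 30 = -270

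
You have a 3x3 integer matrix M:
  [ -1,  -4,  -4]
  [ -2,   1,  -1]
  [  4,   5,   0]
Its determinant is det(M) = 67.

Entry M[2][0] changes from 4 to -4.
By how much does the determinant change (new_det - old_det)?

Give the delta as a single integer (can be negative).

Answer: -64

Derivation:
Cofactor C_20 = 8
Entry delta = -4 - 4 = -8
Det delta = entry_delta * cofactor = -8 * 8 = -64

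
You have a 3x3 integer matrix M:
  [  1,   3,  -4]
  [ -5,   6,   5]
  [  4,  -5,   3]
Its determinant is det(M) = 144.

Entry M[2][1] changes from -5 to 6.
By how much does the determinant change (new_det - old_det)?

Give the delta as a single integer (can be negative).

Cofactor C_21 = 15
Entry delta = 6 - -5 = 11
Det delta = entry_delta * cofactor = 11 * 15 = 165

Answer: 165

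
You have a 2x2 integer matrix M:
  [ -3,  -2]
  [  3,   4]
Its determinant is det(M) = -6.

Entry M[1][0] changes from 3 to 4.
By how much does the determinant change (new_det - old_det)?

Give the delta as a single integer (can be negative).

Answer: 2

Derivation:
Cofactor C_10 = 2
Entry delta = 4 - 3 = 1
Det delta = entry_delta * cofactor = 1 * 2 = 2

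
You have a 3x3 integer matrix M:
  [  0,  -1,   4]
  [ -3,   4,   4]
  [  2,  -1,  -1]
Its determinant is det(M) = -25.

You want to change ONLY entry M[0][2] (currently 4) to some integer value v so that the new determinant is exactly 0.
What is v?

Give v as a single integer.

Answer: -1

Derivation:
det is linear in entry M[0][2]: det = old_det + (v - 4) * C_02
Cofactor C_02 = -5
Want det = 0: -25 + (v - 4) * -5 = 0
  (v - 4) = 25 / -5 = -5
  v = 4 + (-5) = -1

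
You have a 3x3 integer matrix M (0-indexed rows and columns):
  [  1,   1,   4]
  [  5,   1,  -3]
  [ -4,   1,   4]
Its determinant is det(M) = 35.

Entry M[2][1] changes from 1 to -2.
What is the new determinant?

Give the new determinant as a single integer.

Answer: -34

Derivation:
det is linear in row 2: changing M[2][1] by delta changes det by delta * cofactor(2,1).
Cofactor C_21 = (-1)^(2+1) * minor(2,1) = 23
Entry delta = -2 - 1 = -3
Det delta = -3 * 23 = -69
New det = 35 + -69 = -34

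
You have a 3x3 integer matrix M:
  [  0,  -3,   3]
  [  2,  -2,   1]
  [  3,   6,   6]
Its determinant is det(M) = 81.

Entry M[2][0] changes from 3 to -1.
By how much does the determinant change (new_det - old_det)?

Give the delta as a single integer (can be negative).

Cofactor C_20 = 3
Entry delta = -1 - 3 = -4
Det delta = entry_delta * cofactor = -4 * 3 = -12

Answer: -12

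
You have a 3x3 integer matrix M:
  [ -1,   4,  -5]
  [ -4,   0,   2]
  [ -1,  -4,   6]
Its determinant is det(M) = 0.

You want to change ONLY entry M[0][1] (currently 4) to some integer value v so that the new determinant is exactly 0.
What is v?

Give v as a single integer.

Answer: 4

Derivation:
det is linear in entry M[0][1]: det = old_det + (v - 4) * C_01
Cofactor C_01 = 22
Want det = 0: 0 + (v - 4) * 22 = 0
  (v - 4) = 0 / 22 = 0
  v = 4 + (0) = 4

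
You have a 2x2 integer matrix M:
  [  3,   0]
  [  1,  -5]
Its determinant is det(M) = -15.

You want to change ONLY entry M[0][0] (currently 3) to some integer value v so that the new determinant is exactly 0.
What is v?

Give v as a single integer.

Answer: 0

Derivation:
det is linear in entry M[0][0]: det = old_det + (v - 3) * C_00
Cofactor C_00 = -5
Want det = 0: -15 + (v - 3) * -5 = 0
  (v - 3) = 15 / -5 = -3
  v = 3 + (-3) = 0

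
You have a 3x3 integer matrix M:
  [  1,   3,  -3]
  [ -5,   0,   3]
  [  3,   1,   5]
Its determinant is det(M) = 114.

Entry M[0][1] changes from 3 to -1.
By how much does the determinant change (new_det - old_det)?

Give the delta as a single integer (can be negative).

Cofactor C_01 = 34
Entry delta = -1 - 3 = -4
Det delta = entry_delta * cofactor = -4 * 34 = -136

Answer: -136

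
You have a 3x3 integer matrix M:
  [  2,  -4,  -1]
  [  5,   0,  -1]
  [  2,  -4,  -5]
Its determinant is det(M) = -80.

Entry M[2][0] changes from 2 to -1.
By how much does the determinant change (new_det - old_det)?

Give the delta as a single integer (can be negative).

Answer: -12

Derivation:
Cofactor C_20 = 4
Entry delta = -1 - 2 = -3
Det delta = entry_delta * cofactor = -3 * 4 = -12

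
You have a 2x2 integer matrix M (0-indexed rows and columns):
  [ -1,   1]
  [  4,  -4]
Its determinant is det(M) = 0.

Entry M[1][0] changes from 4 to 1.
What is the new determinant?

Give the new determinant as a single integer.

Answer: 3

Derivation:
det is linear in row 1: changing M[1][0] by delta changes det by delta * cofactor(1,0).
Cofactor C_10 = (-1)^(1+0) * minor(1,0) = -1
Entry delta = 1 - 4 = -3
Det delta = -3 * -1 = 3
New det = 0 + 3 = 3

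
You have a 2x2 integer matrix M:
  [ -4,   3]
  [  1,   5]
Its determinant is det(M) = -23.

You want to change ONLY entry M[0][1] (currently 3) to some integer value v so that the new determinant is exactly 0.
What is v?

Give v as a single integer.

Answer: -20

Derivation:
det is linear in entry M[0][1]: det = old_det + (v - 3) * C_01
Cofactor C_01 = -1
Want det = 0: -23 + (v - 3) * -1 = 0
  (v - 3) = 23 / -1 = -23
  v = 3 + (-23) = -20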